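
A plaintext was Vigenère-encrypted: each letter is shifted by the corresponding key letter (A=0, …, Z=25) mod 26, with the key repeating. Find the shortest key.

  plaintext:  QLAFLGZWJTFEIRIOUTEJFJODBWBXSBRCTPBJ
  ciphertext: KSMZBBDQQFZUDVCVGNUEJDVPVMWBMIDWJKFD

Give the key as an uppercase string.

  i= 0: K-Q = 20 → U
  i= 1: S-L =  7 → H
  i= 2: M-A = 12 → M
  i= 3: Z-F = 20 → U
  i= 4: B-L = 16 → Q
  i= 5: B-G = 21 → V
  i= 6: D-Z =  4 → E
  i= 7: Q-W = 20 → U
  i= 8: Q-J =  7 → H
  i= 9: F-T = 12 → M
  i=10: Z-F = 20 → U
  i=11: U-E = 16 → Q
  i=12: D-I = 21 → V
  i=13: V-R =  4 → E
  i=14: C-I = 20 → U
  i=15: V-O =  7 → H
  i=16: G-U = 12 → M
  i=17: N-T = 20 → U
  i=18: U-E = 16 → Q
  i=19: E-J = 21 → V
  i=20: J-F =  4 → E
  i=21: D-J = 20 → U
  i=22: V-O =  7 → H
  i=23: P-D = 12 → M
  i=24: V-B = 20 → U
  i=25: M-W = 16 → Q
  i=26: W-B = 21 → V
  i=27: B-X =  4 → E
  i=28: M-S = 20 → U
  i=29: I-B =  7 → H
  i=30: D-R = 12 → M
  i=31: W-C = 20 → U
  i=32: J-T = 16 → Q
  i=33: K-P = 21 → V
  i=34: F-B =  4 → E
  i=35: D-J = 20 → U
  shifts repeat with period 7: UHMUQVE

UHMUQVE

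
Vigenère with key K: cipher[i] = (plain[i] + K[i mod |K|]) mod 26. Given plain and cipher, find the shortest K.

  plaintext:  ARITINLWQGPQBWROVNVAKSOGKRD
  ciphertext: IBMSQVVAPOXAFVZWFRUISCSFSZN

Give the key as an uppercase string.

IKEZI

  i= 0: I-A =  8 → I
  i= 1: B-R = 10 → K
  i= 2: M-I =  4 → E
  i= 3: S-T = 25 → Z
  i= 4: Q-I =  8 → I
  i= 5: V-N =  8 → I
  i= 6: V-L = 10 → K
  i= 7: A-W =  4 → E
  i= 8: P-Q = 25 → Z
  i= 9: O-G =  8 → I
  i=10: X-P =  8 → I
  i=11: A-Q = 10 → K
  i=12: F-B =  4 → E
  i=13: V-W = 25 → Z
  i=14: Z-R =  8 → I
  i=15: W-O =  8 → I
  i=16: F-V = 10 → K
  i=17: R-N =  4 → E
  i=18: U-V = 25 → Z
  i=19: I-A =  8 → I
  i=20: S-K =  8 → I
  i=21: C-S = 10 → K
  i=22: S-O =  4 → E
  i=23: F-G = 25 → Z
  i=24: S-K =  8 → I
  i=25: Z-R =  8 → I
  i=26: N-D = 10 → K
  shifts repeat with period 5: IKEZI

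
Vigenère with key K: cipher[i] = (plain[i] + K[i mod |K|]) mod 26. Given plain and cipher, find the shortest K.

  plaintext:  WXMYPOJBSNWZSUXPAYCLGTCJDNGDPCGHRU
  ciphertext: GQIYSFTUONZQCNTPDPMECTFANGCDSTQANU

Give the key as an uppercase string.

  i= 0: G-W = 10 → K
  i= 1: Q-X = 19 → T
  i= 2: I-M = 22 → W
  i= 3: Y-Y =  0 → A
  i= 4: S-P =  3 → D
  i= 5: F-O = 17 → R
  i= 6: T-J = 10 → K
  i= 7: U-B = 19 → T
  i= 8: O-S = 22 → W
  i= 9: N-N =  0 → A
  i=10: Z-W =  3 → D
  i=11: Q-Z = 17 → R
  i=12: C-S = 10 → K
  i=13: N-U = 19 → T
  i=14: T-X = 22 → W
  i=15: P-P =  0 → A
  i=16: D-A =  3 → D
  i=17: P-Y = 17 → R
  i=18: M-C = 10 → K
  i=19: E-L = 19 → T
  i=20: C-G = 22 → W
  i=21: T-T =  0 → A
  i=22: F-C =  3 → D
  i=23: A-J = 17 → R
  i=24: N-D = 10 → K
  i=25: G-N = 19 → T
  i=26: C-G = 22 → W
  i=27: D-D =  0 → A
  i=28: S-P =  3 → D
  i=29: T-C = 17 → R
  i=30: Q-G = 10 → K
  i=31: A-H = 19 → T
  i=32: N-R = 22 → W
  i=33: U-U =  0 → A
  shifts repeat with period 6: KTWADR

KTWADR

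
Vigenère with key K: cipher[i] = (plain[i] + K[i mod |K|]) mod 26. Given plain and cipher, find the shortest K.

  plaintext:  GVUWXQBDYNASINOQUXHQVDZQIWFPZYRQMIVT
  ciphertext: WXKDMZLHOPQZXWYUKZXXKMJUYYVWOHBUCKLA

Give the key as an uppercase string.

QCQHPJKE

  i= 0: W-G = 16 → Q
  i= 1: X-V =  2 → C
  i= 2: K-U = 16 → Q
  i= 3: D-W =  7 → H
  i= 4: M-X = 15 → P
  i= 5: Z-Q =  9 → J
  i= 6: L-B = 10 → K
  i= 7: H-D =  4 → E
  i= 8: O-Y = 16 → Q
  i= 9: P-N =  2 → C
  i=10: Q-A = 16 → Q
  i=11: Z-S =  7 → H
  i=12: X-I = 15 → P
  i=13: W-N =  9 → J
  i=14: Y-O = 10 → K
  i=15: U-Q =  4 → E
  i=16: K-U = 16 → Q
  i=17: Z-X =  2 → C
  i=18: X-H = 16 → Q
  i=19: X-Q =  7 → H
  i=20: K-V = 15 → P
  i=21: M-D =  9 → J
  i=22: J-Z = 10 → K
  i=23: U-Q =  4 → E
  i=24: Y-I = 16 → Q
  i=25: Y-W =  2 → C
  i=26: V-F = 16 → Q
  i=27: W-P =  7 → H
  i=28: O-Z = 15 → P
  i=29: H-Y =  9 → J
  i=30: B-R = 10 → K
  i=31: U-Q =  4 → E
  i=32: C-M = 16 → Q
  i=33: K-I =  2 → C
  i=34: L-V = 16 → Q
  i=35: A-T =  7 → H
  shifts repeat with period 8: QCQHPJKE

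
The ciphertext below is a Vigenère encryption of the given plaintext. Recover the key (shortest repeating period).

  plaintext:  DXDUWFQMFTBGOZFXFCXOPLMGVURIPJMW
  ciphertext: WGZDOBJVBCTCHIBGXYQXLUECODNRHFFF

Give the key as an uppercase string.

TJWJSW

  i= 0: W-D = 19 → T
  i= 1: G-X =  9 → J
  i= 2: Z-D = 22 → W
  i= 3: D-U =  9 → J
  i= 4: O-W = 18 → S
  i= 5: B-F = 22 → W
  i= 6: J-Q = 19 → T
  i= 7: V-M =  9 → J
  i= 8: B-F = 22 → W
  i= 9: C-T =  9 → J
  i=10: T-B = 18 → S
  i=11: C-G = 22 → W
  i=12: H-O = 19 → T
  i=13: I-Z =  9 → J
  i=14: B-F = 22 → W
  i=15: G-X =  9 → J
  i=16: X-F = 18 → S
  i=17: Y-C = 22 → W
  i=18: Q-X = 19 → T
  i=19: X-O =  9 → J
  i=20: L-P = 22 → W
  i=21: U-L =  9 → J
  i=22: E-M = 18 → S
  i=23: C-G = 22 → W
  i=24: O-V = 19 → T
  i=25: D-U =  9 → J
  i=26: N-R = 22 → W
  i=27: R-I =  9 → J
  i=28: H-P = 18 → S
  i=29: F-J = 22 → W
  i=30: F-M = 19 → T
  i=31: F-W =  9 → J
  shifts repeat with period 6: TJWJSW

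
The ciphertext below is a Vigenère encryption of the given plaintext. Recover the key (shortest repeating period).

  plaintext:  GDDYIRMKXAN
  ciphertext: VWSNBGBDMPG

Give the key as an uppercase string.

PTP

  i= 0: V-G = 15 → P
  i= 1: W-D = 19 → T
  i= 2: S-D = 15 → P
  i= 3: N-Y = 15 → P
  i= 4: B-I = 19 → T
  i= 5: G-R = 15 → P
  i= 6: B-M = 15 → P
  i= 7: D-K = 19 → T
  i= 8: M-X = 15 → P
  i= 9: P-A = 15 → P
  i=10: G-N = 19 → T
  shifts repeat with period 3: PTP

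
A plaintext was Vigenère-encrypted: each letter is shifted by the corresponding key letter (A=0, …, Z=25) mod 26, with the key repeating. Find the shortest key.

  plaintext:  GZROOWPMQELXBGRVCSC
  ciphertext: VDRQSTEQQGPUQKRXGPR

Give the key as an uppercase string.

  i= 0: V-G = 15 → P
  i= 1: D-Z =  4 → E
  i= 2: R-R =  0 → A
  i= 3: Q-O =  2 → C
  i= 4: S-O =  4 → E
  i= 5: T-W = 23 → X
  i= 6: E-P = 15 → P
  i= 7: Q-M =  4 → E
  i= 8: Q-Q =  0 → A
  i= 9: G-E =  2 → C
  i=10: P-L =  4 → E
  i=11: U-X = 23 → X
  i=12: Q-B = 15 → P
  i=13: K-G =  4 → E
  i=14: R-R =  0 → A
  i=15: X-V =  2 → C
  i=16: G-C =  4 → E
  i=17: P-S = 23 → X
  i=18: R-C = 15 → P
  shifts repeat with period 6: PEACEX

PEACEX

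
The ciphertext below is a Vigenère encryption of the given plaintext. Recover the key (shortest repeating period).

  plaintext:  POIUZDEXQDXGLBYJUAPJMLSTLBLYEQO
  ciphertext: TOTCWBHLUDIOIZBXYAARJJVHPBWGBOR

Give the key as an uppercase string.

  i= 0: T-P =  4 → E
  i= 1: O-O =  0 → A
  i= 2: T-I = 11 → L
  i= 3: C-U =  8 → I
  i= 4: W-Z = 23 → X
  i= 5: B-D = 24 → Y
  i= 6: H-E =  3 → D
  i= 7: L-X = 14 → O
  i= 8: U-Q =  4 → E
  i= 9: D-D =  0 → A
  i=10: I-X = 11 → L
  i=11: O-G =  8 → I
  i=12: I-L = 23 → X
  i=13: Z-B = 24 → Y
  i=14: B-Y =  3 → D
  i=15: X-J = 14 → O
  i=16: Y-U =  4 → E
  i=17: A-A =  0 → A
  i=18: A-P = 11 → L
  i=19: R-J =  8 → I
  i=20: J-M = 23 → X
  i=21: J-L = 24 → Y
  i=22: V-S =  3 → D
  i=23: H-T = 14 → O
  i=24: P-L =  4 → E
  i=25: B-B =  0 → A
  i=26: W-L = 11 → L
  i=27: G-Y =  8 → I
  i=28: B-E = 23 → X
  i=29: O-Q = 24 → Y
  i=30: R-O =  3 → D
  shifts repeat with period 8: EALIXYDO

EALIXYDO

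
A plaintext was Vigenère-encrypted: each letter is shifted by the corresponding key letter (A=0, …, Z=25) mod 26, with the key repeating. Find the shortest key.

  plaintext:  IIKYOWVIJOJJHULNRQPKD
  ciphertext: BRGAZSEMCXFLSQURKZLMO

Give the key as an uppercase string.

TJWCLWJE

  i= 0: B-I = 19 → T
  i= 1: R-I =  9 → J
  i= 2: G-K = 22 → W
  i= 3: A-Y =  2 → C
  i= 4: Z-O = 11 → L
  i= 5: S-W = 22 → W
  i= 6: E-V =  9 → J
  i= 7: M-I =  4 → E
  i= 8: C-J = 19 → T
  i= 9: X-O =  9 → J
  i=10: F-J = 22 → W
  i=11: L-J =  2 → C
  i=12: S-H = 11 → L
  i=13: Q-U = 22 → W
  i=14: U-L =  9 → J
  i=15: R-N =  4 → E
  i=16: K-R = 19 → T
  i=17: Z-Q =  9 → J
  i=18: L-P = 22 → W
  i=19: M-K =  2 → C
  i=20: O-D = 11 → L
  shifts repeat with period 8: TJWCLWJE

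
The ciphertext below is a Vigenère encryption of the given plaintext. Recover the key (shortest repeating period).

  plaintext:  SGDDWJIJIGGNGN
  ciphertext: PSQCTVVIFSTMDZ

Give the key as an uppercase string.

XMNZ

  i= 0: P-S = 23 → X
  i= 1: S-G = 12 → M
  i= 2: Q-D = 13 → N
  i= 3: C-D = 25 → Z
  i= 4: T-W = 23 → X
  i= 5: V-J = 12 → M
  i= 6: V-I = 13 → N
  i= 7: I-J = 25 → Z
  i= 8: F-I = 23 → X
  i= 9: S-G = 12 → M
  i=10: T-G = 13 → N
  i=11: M-N = 25 → Z
  i=12: D-G = 23 → X
  i=13: Z-N = 12 → M
  shifts repeat with period 4: XMNZ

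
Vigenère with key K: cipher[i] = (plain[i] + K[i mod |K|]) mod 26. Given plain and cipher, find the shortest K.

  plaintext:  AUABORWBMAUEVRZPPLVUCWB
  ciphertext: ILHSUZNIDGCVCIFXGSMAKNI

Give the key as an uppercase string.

  i= 0: I-A =  8 → I
  i= 1: L-U = 17 → R
  i= 2: H-A =  7 → H
  i= 3: S-B = 17 → R
  i= 4: U-O =  6 → G
  i= 5: Z-R =  8 → I
  i= 6: N-W = 17 → R
  i= 7: I-B =  7 → H
  i= 8: D-M = 17 → R
  i= 9: G-A =  6 → G
  i=10: C-U =  8 → I
  i=11: V-E = 17 → R
  i=12: C-V =  7 → H
  i=13: I-R = 17 → R
  i=14: F-Z =  6 → G
  i=15: X-P =  8 → I
  i=16: G-P = 17 → R
  i=17: S-L =  7 → H
  i=18: M-V = 17 → R
  i=19: A-U =  6 → G
  i=20: K-C =  8 → I
  i=21: N-W = 17 → R
  i=22: I-B =  7 → H
  shifts repeat with period 5: IRHRG

IRHRG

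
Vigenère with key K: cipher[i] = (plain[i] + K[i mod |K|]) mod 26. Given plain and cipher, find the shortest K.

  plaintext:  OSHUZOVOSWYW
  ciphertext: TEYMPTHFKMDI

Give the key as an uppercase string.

  i= 0: T-O =  5 → F
  i= 1: E-S = 12 → M
  i= 2: Y-H = 17 → R
  i= 3: M-U = 18 → S
  i= 4: P-Z = 16 → Q
  i= 5: T-O =  5 → F
  i= 6: H-V = 12 → M
  i= 7: F-O = 17 → R
  i= 8: K-S = 18 → S
  i= 9: M-W = 16 → Q
  i=10: D-Y =  5 → F
  i=11: I-W = 12 → M
  shifts repeat with period 5: FMRSQ

FMRSQ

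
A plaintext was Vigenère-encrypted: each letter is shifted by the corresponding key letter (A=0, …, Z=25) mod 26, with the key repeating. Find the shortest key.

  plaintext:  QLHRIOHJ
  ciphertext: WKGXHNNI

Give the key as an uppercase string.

  i= 0: W-Q =  6 → G
  i= 1: K-L = 25 → Z
  i= 2: G-H = 25 → Z
  i= 3: X-R =  6 → G
  i= 4: H-I = 25 → Z
  i= 5: N-O = 25 → Z
  i= 6: N-H =  6 → G
  i= 7: I-J = 25 → Z
  shifts repeat with period 3: GZZ

GZZ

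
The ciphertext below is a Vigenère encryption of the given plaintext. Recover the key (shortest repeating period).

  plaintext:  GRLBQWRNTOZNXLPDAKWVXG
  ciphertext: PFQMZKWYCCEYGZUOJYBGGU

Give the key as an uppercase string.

JOFL

  i= 0: P-G =  9 → J
  i= 1: F-R = 14 → O
  i= 2: Q-L =  5 → F
  i= 3: M-B = 11 → L
  i= 4: Z-Q =  9 → J
  i= 5: K-W = 14 → O
  i= 6: W-R =  5 → F
  i= 7: Y-N = 11 → L
  i= 8: C-T =  9 → J
  i= 9: C-O = 14 → O
  i=10: E-Z =  5 → F
  i=11: Y-N = 11 → L
  i=12: G-X =  9 → J
  i=13: Z-L = 14 → O
  i=14: U-P =  5 → F
  i=15: O-D = 11 → L
  i=16: J-A =  9 → J
  i=17: Y-K = 14 → O
  i=18: B-W =  5 → F
  i=19: G-V = 11 → L
  i=20: G-X =  9 → J
  i=21: U-G = 14 → O
  shifts repeat with period 4: JOFL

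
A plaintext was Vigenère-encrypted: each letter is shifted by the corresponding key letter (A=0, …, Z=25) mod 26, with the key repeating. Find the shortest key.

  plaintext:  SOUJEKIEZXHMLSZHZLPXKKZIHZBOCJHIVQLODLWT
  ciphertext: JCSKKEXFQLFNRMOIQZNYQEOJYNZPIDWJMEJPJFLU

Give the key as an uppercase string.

  i= 0: J-S = 17 → R
  i= 1: C-O = 14 → O
  i= 2: S-U = 24 → Y
  i= 3: K-J =  1 → B
  i= 4: K-E =  6 → G
  i= 5: E-K = 20 → U
  i= 6: X-I = 15 → P
  i= 7: F-E =  1 → B
  i= 8: Q-Z = 17 → R
  i= 9: L-X = 14 → O
  i=10: F-H = 24 → Y
  i=11: N-M =  1 → B
  i=12: R-L =  6 → G
  i=13: M-S = 20 → U
  i=14: O-Z = 15 → P
  i=15: I-H =  1 → B
  i=16: Q-Z = 17 → R
  i=17: Z-L = 14 → O
  i=18: N-P = 24 → Y
  i=19: Y-X =  1 → B
  i=20: Q-K =  6 → G
  i=21: E-K = 20 → U
  i=22: O-Z = 15 → P
  i=23: J-I =  1 → B
  i=24: Y-H = 17 → R
  i=25: N-Z = 14 → O
  i=26: Z-B = 24 → Y
  i=27: P-O =  1 → B
  i=28: I-C =  6 → G
  i=29: D-J = 20 → U
  i=30: W-H = 15 → P
  i=31: J-I =  1 → B
  i=32: M-V = 17 → R
  i=33: E-Q = 14 → O
  i=34: J-L = 24 → Y
  i=35: P-O =  1 → B
  i=36: J-D =  6 → G
  i=37: F-L = 20 → U
  i=38: L-W = 15 → P
  i=39: U-T =  1 → B
  shifts repeat with period 8: ROYBGUPB

ROYBGUPB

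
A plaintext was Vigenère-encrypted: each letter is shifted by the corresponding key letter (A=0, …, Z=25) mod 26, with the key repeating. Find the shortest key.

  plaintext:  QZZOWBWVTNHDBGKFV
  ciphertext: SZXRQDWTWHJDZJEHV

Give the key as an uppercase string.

  i= 0: S-Q =  2 → C
  i= 1: Z-Z =  0 → A
  i= 2: X-Z = 24 → Y
  i= 3: R-O =  3 → D
  i= 4: Q-W = 20 → U
  i= 5: D-B =  2 → C
  i= 6: W-W =  0 → A
  i= 7: T-V = 24 → Y
  i= 8: W-T =  3 → D
  i= 9: H-N = 20 → U
  i=10: J-H =  2 → C
  i=11: D-D =  0 → A
  i=12: Z-B = 24 → Y
  i=13: J-G =  3 → D
  i=14: E-K = 20 → U
  i=15: H-F =  2 → C
  i=16: V-V =  0 → A
  shifts repeat with period 5: CAYDU

CAYDU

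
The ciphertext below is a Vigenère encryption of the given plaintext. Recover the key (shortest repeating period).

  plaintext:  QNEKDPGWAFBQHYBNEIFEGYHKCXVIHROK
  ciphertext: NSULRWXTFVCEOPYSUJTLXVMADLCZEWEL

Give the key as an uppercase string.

  i= 0: N-Q = 23 → X
  i= 1: S-N =  5 → F
  i= 2: U-E = 16 → Q
  i= 3: L-K =  1 → B
  i= 4: R-D = 14 → O
  i= 5: W-P =  7 → H
  i= 6: X-G = 17 → R
  i= 7: T-W = 23 → X
  i= 8: F-A =  5 → F
  i= 9: V-F = 16 → Q
  i=10: C-B =  1 → B
  i=11: E-Q = 14 → O
  i=12: O-H =  7 → H
  i=13: P-Y = 17 → R
  i=14: Y-B = 23 → X
  i=15: S-N =  5 → F
  i=16: U-E = 16 → Q
  i=17: J-I =  1 → B
  i=18: T-F = 14 → O
  i=19: L-E =  7 → H
  i=20: X-G = 17 → R
  i=21: V-Y = 23 → X
  i=22: M-H =  5 → F
  i=23: A-K = 16 → Q
  i=24: D-C =  1 → B
  i=25: L-X = 14 → O
  i=26: C-V =  7 → H
  i=27: Z-I = 17 → R
  i=28: E-H = 23 → X
  i=29: W-R =  5 → F
  i=30: E-O = 16 → Q
  i=31: L-K =  1 → B
  shifts repeat with period 7: XFQBOHR

XFQBOHR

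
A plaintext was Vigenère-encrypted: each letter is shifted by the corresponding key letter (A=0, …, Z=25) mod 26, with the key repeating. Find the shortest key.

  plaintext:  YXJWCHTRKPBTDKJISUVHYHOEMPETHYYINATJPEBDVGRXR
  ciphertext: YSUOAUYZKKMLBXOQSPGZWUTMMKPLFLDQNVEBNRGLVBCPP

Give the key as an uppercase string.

AVLSYNFI

  i= 0: Y-Y =  0 → A
  i= 1: S-X = 21 → V
  i= 2: U-J = 11 → L
  i= 3: O-W = 18 → S
  i= 4: A-C = 24 → Y
  i= 5: U-H = 13 → N
  i= 6: Y-T =  5 → F
  i= 7: Z-R =  8 → I
  i= 8: K-K =  0 → A
  i= 9: K-P = 21 → V
  i=10: M-B = 11 → L
  i=11: L-T = 18 → S
  i=12: B-D = 24 → Y
  i=13: X-K = 13 → N
  i=14: O-J =  5 → F
  i=15: Q-I =  8 → I
  i=16: S-S =  0 → A
  i=17: P-U = 21 → V
  i=18: G-V = 11 → L
  i=19: Z-H = 18 → S
  i=20: W-Y = 24 → Y
  i=21: U-H = 13 → N
  i=22: T-O =  5 → F
  i=23: M-E =  8 → I
  i=24: M-M =  0 → A
  i=25: K-P = 21 → V
  i=26: P-E = 11 → L
  i=27: L-T = 18 → S
  i=28: F-H = 24 → Y
  i=29: L-Y = 13 → N
  i=30: D-Y =  5 → F
  i=31: Q-I =  8 → I
  i=32: N-N =  0 → A
  i=33: V-A = 21 → V
  i=34: E-T = 11 → L
  i=35: B-J = 18 → S
  i=36: N-P = 24 → Y
  i=37: R-E = 13 → N
  i=38: G-B =  5 → F
  i=39: L-D =  8 → I
  i=40: V-V =  0 → A
  i=41: B-G = 21 → V
  i=42: C-R = 11 → L
  i=43: P-X = 18 → S
  i=44: P-R = 24 → Y
  shifts repeat with period 8: AVLSYNFI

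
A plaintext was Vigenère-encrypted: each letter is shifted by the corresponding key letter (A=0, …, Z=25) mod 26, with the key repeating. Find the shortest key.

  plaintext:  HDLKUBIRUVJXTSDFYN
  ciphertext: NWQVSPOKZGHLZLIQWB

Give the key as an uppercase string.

  i= 0: N-H =  6 → G
  i= 1: W-D = 19 → T
  i= 2: Q-L =  5 → F
  i= 3: V-K = 11 → L
  i= 4: S-U = 24 → Y
  i= 5: P-B = 14 → O
  i= 6: O-I =  6 → G
  i= 7: K-R = 19 → T
  i= 8: Z-U =  5 → F
  i= 9: G-V = 11 → L
  i=10: H-J = 24 → Y
  i=11: L-X = 14 → O
  i=12: Z-T =  6 → G
  i=13: L-S = 19 → T
  i=14: I-D =  5 → F
  i=15: Q-F = 11 → L
  i=16: W-Y = 24 → Y
  i=17: B-N = 14 → O
  shifts repeat with period 6: GTFLYO

GTFLYO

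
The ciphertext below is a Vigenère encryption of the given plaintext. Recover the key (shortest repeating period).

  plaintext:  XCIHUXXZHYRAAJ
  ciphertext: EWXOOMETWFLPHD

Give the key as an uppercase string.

  i= 0: E-X =  7 → H
  i= 1: W-C = 20 → U
  i= 2: X-I = 15 → P
  i= 3: O-H =  7 → H
  i= 4: O-U = 20 → U
  i= 5: M-X = 15 → P
  i= 6: E-X =  7 → H
  i= 7: T-Z = 20 → U
  i= 8: W-H = 15 → P
  i= 9: F-Y =  7 → H
  i=10: L-R = 20 → U
  i=11: P-A = 15 → P
  i=12: H-A =  7 → H
  i=13: D-J = 20 → U
  shifts repeat with period 3: HUP

HUP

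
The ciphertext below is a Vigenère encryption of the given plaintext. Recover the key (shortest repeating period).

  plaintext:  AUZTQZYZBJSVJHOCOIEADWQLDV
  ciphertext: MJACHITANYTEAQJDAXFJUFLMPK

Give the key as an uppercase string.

MPBJRJVB

  i= 0: M-A = 12 → M
  i= 1: J-U = 15 → P
  i= 2: A-Z =  1 → B
  i= 3: C-T =  9 → J
  i= 4: H-Q = 17 → R
  i= 5: I-Z =  9 → J
  i= 6: T-Y = 21 → V
  i= 7: A-Z =  1 → B
  i= 8: N-B = 12 → M
  i= 9: Y-J = 15 → P
  i=10: T-S =  1 → B
  i=11: E-V =  9 → J
  i=12: A-J = 17 → R
  i=13: Q-H =  9 → J
  i=14: J-O = 21 → V
  i=15: D-C =  1 → B
  i=16: A-O = 12 → M
  i=17: X-I = 15 → P
  i=18: F-E =  1 → B
  i=19: J-A =  9 → J
  i=20: U-D = 17 → R
  i=21: F-W =  9 → J
  i=22: L-Q = 21 → V
  i=23: M-L =  1 → B
  i=24: P-D = 12 → M
  i=25: K-V = 15 → P
  shifts repeat with period 8: MPBJRJVB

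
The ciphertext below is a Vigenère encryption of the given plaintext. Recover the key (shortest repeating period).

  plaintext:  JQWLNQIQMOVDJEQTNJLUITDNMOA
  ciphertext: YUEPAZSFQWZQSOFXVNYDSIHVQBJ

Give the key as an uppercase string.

PEIENJK

  i= 0: Y-J = 15 → P
  i= 1: U-Q =  4 → E
  i= 2: E-W =  8 → I
  i= 3: P-L =  4 → E
  i= 4: A-N = 13 → N
  i= 5: Z-Q =  9 → J
  i= 6: S-I = 10 → K
  i= 7: F-Q = 15 → P
  i= 8: Q-M =  4 → E
  i= 9: W-O =  8 → I
  i=10: Z-V =  4 → E
  i=11: Q-D = 13 → N
  i=12: S-J =  9 → J
  i=13: O-E = 10 → K
  i=14: F-Q = 15 → P
  i=15: X-T =  4 → E
  i=16: V-N =  8 → I
  i=17: N-J =  4 → E
  i=18: Y-L = 13 → N
  i=19: D-U =  9 → J
  i=20: S-I = 10 → K
  i=21: I-T = 15 → P
  i=22: H-D =  4 → E
  i=23: V-N =  8 → I
  i=24: Q-M =  4 → E
  i=25: B-O = 13 → N
  i=26: J-A =  9 → J
  shifts repeat with period 7: PEIENJK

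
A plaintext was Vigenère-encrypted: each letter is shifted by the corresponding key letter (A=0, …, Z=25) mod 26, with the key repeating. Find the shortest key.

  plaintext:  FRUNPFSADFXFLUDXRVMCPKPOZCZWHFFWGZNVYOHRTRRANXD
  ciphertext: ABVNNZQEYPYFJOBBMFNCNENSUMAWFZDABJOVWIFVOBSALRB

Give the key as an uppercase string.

VKBAYUYE

  i= 0: A-F = 21 → V
  i= 1: B-R = 10 → K
  i= 2: V-U =  1 → B
  i= 3: N-N =  0 → A
  i= 4: N-P = 24 → Y
  i= 5: Z-F = 20 → U
  i= 6: Q-S = 24 → Y
  i= 7: E-A =  4 → E
  i= 8: Y-D = 21 → V
  i= 9: P-F = 10 → K
  i=10: Y-X =  1 → B
  i=11: F-F =  0 → A
  i=12: J-L = 24 → Y
  i=13: O-U = 20 → U
  i=14: B-D = 24 → Y
  i=15: B-X =  4 → E
  i=16: M-R = 21 → V
  i=17: F-V = 10 → K
  i=18: N-M =  1 → B
  i=19: C-C =  0 → A
  i=20: N-P = 24 → Y
  i=21: E-K = 20 → U
  i=22: N-P = 24 → Y
  i=23: S-O =  4 → E
  i=24: U-Z = 21 → V
  i=25: M-C = 10 → K
  i=26: A-Z =  1 → B
  i=27: W-W =  0 → A
  i=28: F-H = 24 → Y
  i=29: Z-F = 20 → U
  i=30: D-F = 24 → Y
  i=31: A-W =  4 → E
  i=32: B-G = 21 → V
  i=33: J-Z = 10 → K
  i=34: O-N =  1 → B
  i=35: V-V =  0 → A
  i=36: W-Y = 24 → Y
  i=37: I-O = 20 → U
  i=38: F-H = 24 → Y
  i=39: V-R =  4 → E
  i=40: O-T = 21 → V
  i=41: B-R = 10 → K
  i=42: S-R =  1 → B
  i=43: A-A =  0 → A
  i=44: L-N = 24 → Y
  i=45: R-X = 20 → U
  i=46: B-D = 24 → Y
  shifts repeat with period 8: VKBAYUYE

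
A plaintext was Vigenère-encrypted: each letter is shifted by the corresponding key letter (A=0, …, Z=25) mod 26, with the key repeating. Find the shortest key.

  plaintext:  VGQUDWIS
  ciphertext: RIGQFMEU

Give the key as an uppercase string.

WCQ

  i= 0: R-V = 22 → W
  i= 1: I-G =  2 → C
  i= 2: G-Q = 16 → Q
  i= 3: Q-U = 22 → W
  i= 4: F-D =  2 → C
  i= 5: M-W = 16 → Q
  i= 6: E-I = 22 → W
  i= 7: U-S =  2 → C
  shifts repeat with period 3: WCQ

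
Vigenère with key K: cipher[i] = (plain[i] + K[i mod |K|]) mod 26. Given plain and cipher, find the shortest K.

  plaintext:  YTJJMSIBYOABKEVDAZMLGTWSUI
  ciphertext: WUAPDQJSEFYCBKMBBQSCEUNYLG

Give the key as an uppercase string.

YBRGR

  i= 0: W-Y = 24 → Y
  i= 1: U-T =  1 → B
  i= 2: A-J = 17 → R
  i= 3: P-J =  6 → G
  i= 4: D-M = 17 → R
  i= 5: Q-S = 24 → Y
  i= 6: J-I =  1 → B
  i= 7: S-B = 17 → R
  i= 8: E-Y =  6 → G
  i= 9: F-O = 17 → R
  i=10: Y-A = 24 → Y
  i=11: C-B =  1 → B
  i=12: B-K = 17 → R
  i=13: K-E =  6 → G
  i=14: M-V = 17 → R
  i=15: B-D = 24 → Y
  i=16: B-A =  1 → B
  i=17: Q-Z = 17 → R
  i=18: S-M =  6 → G
  i=19: C-L = 17 → R
  i=20: E-G = 24 → Y
  i=21: U-T =  1 → B
  i=22: N-W = 17 → R
  i=23: Y-S =  6 → G
  i=24: L-U = 17 → R
  i=25: G-I = 24 → Y
  shifts repeat with period 5: YBRGR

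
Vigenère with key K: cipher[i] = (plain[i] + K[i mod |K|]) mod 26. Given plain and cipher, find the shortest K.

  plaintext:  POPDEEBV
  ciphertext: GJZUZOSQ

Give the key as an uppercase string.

  i= 0: G-P = 17 → R
  i= 1: J-O = 21 → V
  i= 2: Z-P = 10 → K
  i= 3: U-D = 17 → R
  i= 4: Z-E = 21 → V
  i= 5: O-E = 10 → K
  i= 6: S-B = 17 → R
  i= 7: Q-V = 21 → V
  shifts repeat with period 3: RVK

RVK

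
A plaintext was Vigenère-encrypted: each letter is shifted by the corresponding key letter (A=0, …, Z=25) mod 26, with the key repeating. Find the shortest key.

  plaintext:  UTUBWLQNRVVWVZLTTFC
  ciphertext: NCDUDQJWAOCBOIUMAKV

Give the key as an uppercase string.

TJJTHF

  i= 0: N-U = 19 → T
  i= 1: C-T =  9 → J
  i= 2: D-U =  9 → J
  i= 3: U-B = 19 → T
  i= 4: D-W =  7 → H
  i= 5: Q-L =  5 → F
  i= 6: J-Q = 19 → T
  i= 7: W-N =  9 → J
  i= 8: A-R =  9 → J
  i= 9: O-V = 19 → T
  i=10: C-V =  7 → H
  i=11: B-W =  5 → F
  i=12: O-V = 19 → T
  i=13: I-Z =  9 → J
  i=14: U-L =  9 → J
  i=15: M-T = 19 → T
  i=16: A-T =  7 → H
  i=17: K-F =  5 → F
  i=18: V-C = 19 → T
  shifts repeat with period 6: TJJTHF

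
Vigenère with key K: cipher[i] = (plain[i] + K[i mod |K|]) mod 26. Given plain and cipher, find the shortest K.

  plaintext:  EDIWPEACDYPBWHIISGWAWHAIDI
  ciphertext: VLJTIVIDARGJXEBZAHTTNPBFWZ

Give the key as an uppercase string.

RIBXT

  i= 0: V-E = 17 → R
  i= 1: L-D =  8 → I
  i= 2: J-I =  1 → B
  i= 3: T-W = 23 → X
  i= 4: I-P = 19 → T
  i= 5: V-E = 17 → R
  i= 6: I-A =  8 → I
  i= 7: D-C =  1 → B
  i= 8: A-D = 23 → X
  i= 9: R-Y = 19 → T
  i=10: G-P = 17 → R
  i=11: J-B =  8 → I
  i=12: X-W =  1 → B
  i=13: E-H = 23 → X
  i=14: B-I = 19 → T
  i=15: Z-I = 17 → R
  i=16: A-S =  8 → I
  i=17: H-G =  1 → B
  i=18: T-W = 23 → X
  i=19: T-A = 19 → T
  i=20: N-W = 17 → R
  i=21: P-H =  8 → I
  i=22: B-A =  1 → B
  i=23: F-I = 23 → X
  i=24: W-D = 19 → T
  i=25: Z-I = 17 → R
  shifts repeat with period 5: RIBXT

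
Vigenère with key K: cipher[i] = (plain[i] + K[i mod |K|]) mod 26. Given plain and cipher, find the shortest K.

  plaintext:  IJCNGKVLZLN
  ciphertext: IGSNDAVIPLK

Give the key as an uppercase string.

  i= 0: I-I =  0 → A
  i= 1: G-J = 23 → X
  i= 2: S-C = 16 → Q
  i= 3: N-N =  0 → A
  i= 4: D-G = 23 → X
  i= 5: A-K = 16 → Q
  i= 6: V-V =  0 → A
  i= 7: I-L = 23 → X
  i= 8: P-Z = 16 → Q
  i= 9: L-L =  0 → A
  i=10: K-N = 23 → X
  shifts repeat with period 3: AXQ

AXQ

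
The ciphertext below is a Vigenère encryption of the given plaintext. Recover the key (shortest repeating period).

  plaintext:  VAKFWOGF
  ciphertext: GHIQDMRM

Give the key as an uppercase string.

  i= 0: G-V = 11 → L
  i= 1: H-A =  7 → H
  i= 2: I-K = 24 → Y
  i= 3: Q-F = 11 → L
  i= 4: D-W =  7 → H
  i= 5: M-O = 24 → Y
  i= 6: R-G = 11 → L
  i= 7: M-F =  7 → H
  shifts repeat with period 3: LHY

LHY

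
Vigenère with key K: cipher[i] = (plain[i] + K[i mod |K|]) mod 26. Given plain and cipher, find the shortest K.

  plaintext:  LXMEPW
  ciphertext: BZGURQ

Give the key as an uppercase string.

  i= 0: B-L = 16 → Q
  i= 1: Z-X =  2 → C
  i= 2: G-M = 20 → U
  i= 3: U-E = 16 → Q
  i= 4: R-P =  2 → C
  i= 5: Q-W = 20 → U
  shifts repeat with period 3: QCU

QCU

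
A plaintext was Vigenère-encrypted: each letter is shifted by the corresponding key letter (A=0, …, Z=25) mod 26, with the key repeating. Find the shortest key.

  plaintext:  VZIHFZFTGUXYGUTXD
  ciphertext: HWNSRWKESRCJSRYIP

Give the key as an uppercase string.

MXFL

  i= 0: H-V = 12 → M
  i= 1: W-Z = 23 → X
  i= 2: N-I =  5 → F
  i= 3: S-H = 11 → L
  i= 4: R-F = 12 → M
  i= 5: W-Z = 23 → X
  i= 6: K-F =  5 → F
  i= 7: E-T = 11 → L
  i= 8: S-G = 12 → M
  i= 9: R-U = 23 → X
  i=10: C-X =  5 → F
  i=11: J-Y = 11 → L
  i=12: S-G = 12 → M
  i=13: R-U = 23 → X
  i=14: Y-T =  5 → F
  i=15: I-X = 11 → L
  i=16: P-D = 12 → M
  shifts repeat with period 4: MXFL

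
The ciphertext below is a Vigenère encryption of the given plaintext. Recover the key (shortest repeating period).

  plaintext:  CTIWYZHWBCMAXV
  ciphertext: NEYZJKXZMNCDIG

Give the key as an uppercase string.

LLQD

  i= 0: N-C = 11 → L
  i= 1: E-T = 11 → L
  i= 2: Y-I = 16 → Q
  i= 3: Z-W =  3 → D
  i= 4: J-Y = 11 → L
  i= 5: K-Z = 11 → L
  i= 6: X-H = 16 → Q
  i= 7: Z-W =  3 → D
  i= 8: M-B = 11 → L
  i= 9: N-C = 11 → L
  i=10: C-M = 16 → Q
  i=11: D-A =  3 → D
  i=12: I-X = 11 → L
  i=13: G-V = 11 → L
  shifts repeat with period 4: LLQD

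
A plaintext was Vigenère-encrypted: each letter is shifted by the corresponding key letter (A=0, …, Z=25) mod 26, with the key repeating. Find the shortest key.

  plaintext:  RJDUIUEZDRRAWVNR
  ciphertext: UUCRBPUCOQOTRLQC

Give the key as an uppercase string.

  i= 0: U-R =  3 → D
  i= 1: U-J = 11 → L
  i= 2: C-D = 25 → Z
  i= 3: R-U = 23 → X
  i= 4: B-I = 19 → T
  i= 5: P-U = 21 → V
  i= 6: U-E = 16 → Q
  i= 7: C-Z =  3 → D
  i= 8: O-D = 11 → L
  i= 9: Q-R = 25 → Z
  i=10: O-R = 23 → X
  i=11: T-A = 19 → T
  i=12: R-W = 21 → V
  i=13: L-V = 16 → Q
  i=14: Q-N =  3 → D
  i=15: C-R = 11 → L
  shifts repeat with period 7: DLZXTVQ

DLZXTVQ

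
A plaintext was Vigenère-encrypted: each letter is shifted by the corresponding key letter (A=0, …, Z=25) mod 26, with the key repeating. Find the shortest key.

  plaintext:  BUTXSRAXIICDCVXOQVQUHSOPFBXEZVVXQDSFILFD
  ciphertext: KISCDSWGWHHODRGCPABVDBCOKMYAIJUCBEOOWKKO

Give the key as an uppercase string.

JOZFLBW

  i= 0: K-B =  9 → J
  i= 1: I-U = 14 → O
  i= 2: S-T = 25 → Z
  i= 3: C-X =  5 → F
  i= 4: D-S = 11 → L
  i= 5: S-R =  1 → B
  i= 6: W-A = 22 → W
  i= 7: G-X =  9 → J
  i= 8: W-I = 14 → O
  i= 9: H-I = 25 → Z
  i=10: H-C =  5 → F
  i=11: O-D = 11 → L
  i=12: D-C =  1 → B
  i=13: R-V = 22 → W
  i=14: G-X =  9 → J
  i=15: C-O = 14 → O
  i=16: P-Q = 25 → Z
  i=17: A-V =  5 → F
  i=18: B-Q = 11 → L
  i=19: V-U =  1 → B
  i=20: D-H = 22 → W
  i=21: B-S =  9 → J
  i=22: C-O = 14 → O
  i=23: O-P = 25 → Z
  i=24: K-F =  5 → F
  i=25: M-B = 11 → L
  i=26: Y-X =  1 → B
  i=27: A-E = 22 → W
  i=28: I-Z =  9 → J
  i=29: J-V = 14 → O
  i=30: U-V = 25 → Z
  i=31: C-X =  5 → F
  i=32: B-Q = 11 → L
  i=33: E-D =  1 → B
  i=34: O-S = 22 → W
  i=35: O-F =  9 → J
  i=36: W-I = 14 → O
  i=37: K-L = 25 → Z
  i=38: K-F =  5 → F
  i=39: O-D = 11 → L
  shifts repeat with period 7: JOZFLBW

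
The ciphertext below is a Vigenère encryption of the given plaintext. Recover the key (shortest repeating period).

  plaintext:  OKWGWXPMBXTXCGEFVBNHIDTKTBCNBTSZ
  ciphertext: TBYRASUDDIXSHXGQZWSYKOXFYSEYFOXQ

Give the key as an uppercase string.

  i= 0: T-O =  5 → F
  i= 1: B-K = 17 → R
  i= 2: Y-W =  2 → C
  i= 3: R-G = 11 → L
  i= 4: A-W =  4 → E
  i= 5: S-X = 21 → V
  i= 6: U-P =  5 → F
  i= 7: D-M = 17 → R
  i= 8: D-B =  2 → C
  i= 9: I-X = 11 → L
  i=10: X-T =  4 → E
  i=11: S-X = 21 → V
  i=12: H-C =  5 → F
  i=13: X-G = 17 → R
  i=14: G-E =  2 → C
  i=15: Q-F = 11 → L
  i=16: Z-V =  4 → E
  i=17: W-B = 21 → V
  i=18: S-N =  5 → F
  i=19: Y-H = 17 → R
  i=20: K-I =  2 → C
  i=21: O-D = 11 → L
  i=22: X-T =  4 → E
  i=23: F-K = 21 → V
  i=24: Y-T =  5 → F
  i=25: S-B = 17 → R
  i=26: E-C =  2 → C
  i=27: Y-N = 11 → L
  i=28: F-B =  4 → E
  i=29: O-T = 21 → V
  i=30: X-S =  5 → F
  i=31: Q-Z = 17 → R
  shifts repeat with period 6: FRCLEV

FRCLEV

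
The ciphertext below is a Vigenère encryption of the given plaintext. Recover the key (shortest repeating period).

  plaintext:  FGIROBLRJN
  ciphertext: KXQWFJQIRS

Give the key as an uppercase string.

FRI

  i= 0: K-F =  5 → F
  i= 1: X-G = 17 → R
  i= 2: Q-I =  8 → I
  i= 3: W-R =  5 → F
  i= 4: F-O = 17 → R
  i= 5: J-B =  8 → I
  i= 6: Q-L =  5 → F
  i= 7: I-R = 17 → R
  i= 8: R-J =  8 → I
  i= 9: S-N =  5 → F
  shifts repeat with period 3: FRI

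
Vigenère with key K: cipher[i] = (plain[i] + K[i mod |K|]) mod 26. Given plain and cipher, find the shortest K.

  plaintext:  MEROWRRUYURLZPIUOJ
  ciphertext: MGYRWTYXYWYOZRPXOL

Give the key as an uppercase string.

ACHD

  i= 0: M-M =  0 → A
  i= 1: G-E =  2 → C
  i= 2: Y-R =  7 → H
  i= 3: R-O =  3 → D
  i= 4: W-W =  0 → A
  i= 5: T-R =  2 → C
  i= 6: Y-R =  7 → H
  i= 7: X-U =  3 → D
  i= 8: Y-Y =  0 → A
  i= 9: W-U =  2 → C
  i=10: Y-R =  7 → H
  i=11: O-L =  3 → D
  i=12: Z-Z =  0 → A
  i=13: R-P =  2 → C
  i=14: P-I =  7 → H
  i=15: X-U =  3 → D
  i=16: O-O =  0 → A
  i=17: L-J =  2 → C
  shifts repeat with period 4: ACHD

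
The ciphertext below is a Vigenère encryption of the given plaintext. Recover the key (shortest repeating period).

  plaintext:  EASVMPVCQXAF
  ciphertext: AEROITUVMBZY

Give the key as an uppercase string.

  i= 0: A-E = 22 → W
  i= 1: E-A =  4 → E
  i= 2: R-S = 25 → Z
  i= 3: O-V = 19 → T
  i= 4: I-M = 22 → W
  i= 5: T-P =  4 → E
  i= 6: U-V = 25 → Z
  i= 7: V-C = 19 → T
  i= 8: M-Q = 22 → W
  i= 9: B-X =  4 → E
  i=10: Z-A = 25 → Z
  i=11: Y-F = 19 → T
  shifts repeat with period 4: WEZT

WEZT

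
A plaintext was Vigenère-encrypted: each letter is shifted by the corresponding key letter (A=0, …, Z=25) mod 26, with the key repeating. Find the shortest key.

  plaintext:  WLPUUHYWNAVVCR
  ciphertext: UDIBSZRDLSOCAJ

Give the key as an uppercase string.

  i= 0: U-W = 24 → Y
  i= 1: D-L = 18 → S
  i= 2: I-P = 19 → T
  i= 3: B-U =  7 → H
  i= 4: S-U = 24 → Y
  i= 5: Z-H = 18 → S
  i= 6: R-Y = 19 → T
  i= 7: D-W =  7 → H
  i= 8: L-N = 24 → Y
  i= 9: S-A = 18 → S
  i=10: O-V = 19 → T
  i=11: C-V =  7 → H
  i=12: A-C = 24 → Y
  i=13: J-R = 18 → S
  shifts repeat with period 4: YSTH

YSTH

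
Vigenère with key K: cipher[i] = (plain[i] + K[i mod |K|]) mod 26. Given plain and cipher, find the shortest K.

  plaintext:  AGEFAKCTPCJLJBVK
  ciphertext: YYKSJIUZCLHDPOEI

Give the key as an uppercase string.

  i= 0: Y-A = 24 → Y
  i= 1: Y-G = 18 → S
  i= 2: K-E =  6 → G
  i= 3: S-F = 13 → N
  i= 4: J-A =  9 → J
  i= 5: I-K = 24 → Y
  i= 6: U-C = 18 → S
  i= 7: Z-T =  6 → G
  i= 8: C-P = 13 → N
  i= 9: L-C =  9 → J
  i=10: H-J = 24 → Y
  i=11: D-L = 18 → S
  i=12: P-J =  6 → G
  i=13: O-B = 13 → N
  i=14: E-V =  9 → J
  i=15: I-K = 24 → Y
  shifts repeat with period 5: YSGNJ

YSGNJ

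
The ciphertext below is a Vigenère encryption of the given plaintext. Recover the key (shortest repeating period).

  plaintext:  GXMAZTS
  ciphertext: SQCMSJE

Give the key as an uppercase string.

  i= 0: S-G = 12 → M
  i= 1: Q-X = 19 → T
  i= 2: C-M = 16 → Q
  i= 3: M-A = 12 → M
  i= 4: S-Z = 19 → T
  i= 5: J-T = 16 → Q
  i= 6: E-S = 12 → M
  shifts repeat with period 3: MTQ

MTQ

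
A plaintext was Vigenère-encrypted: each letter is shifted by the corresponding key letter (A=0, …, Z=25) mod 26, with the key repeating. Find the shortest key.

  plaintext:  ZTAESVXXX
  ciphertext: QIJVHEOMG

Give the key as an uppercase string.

  i= 0: Q-Z = 17 → R
  i= 1: I-T = 15 → P
  i= 2: J-A =  9 → J
  i= 3: V-E = 17 → R
  i= 4: H-S = 15 → P
  i= 5: E-V =  9 → J
  i= 6: O-X = 17 → R
  i= 7: M-X = 15 → P
  i= 8: G-X =  9 → J
  shifts repeat with period 3: RPJ

RPJ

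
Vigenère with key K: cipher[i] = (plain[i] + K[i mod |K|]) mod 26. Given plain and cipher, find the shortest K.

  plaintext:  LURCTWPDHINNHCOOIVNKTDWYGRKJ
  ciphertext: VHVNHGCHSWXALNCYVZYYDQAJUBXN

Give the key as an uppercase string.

KNELO

  i= 0: V-L = 10 → K
  i= 1: H-U = 13 → N
  i= 2: V-R =  4 → E
  i= 3: N-C = 11 → L
  i= 4: H-T = 14 → O
  i= 5: G-W = 10 → K
  i= 6: C-P = 13 → N
  i= 7: H-D =  4 → E
  i= 8: S-H = 11 → L
  i= 9: W-I = 14 → O
  i=10: X-N = 10 → K
  i=11: A-N = 13 → N
  i=12: L-H =  4 → E
  i=13: N-C = 11 → L
  i=14: C-O = 14 → O
  i=15: Y-O = 10 → K
  i=16: V-I = 13 → N
  i=17: Z-V =  4 → E
  i=18: Y-N = 11 → L
  i=19: Y-K = 14 → O
  i=20: D-T = 10 → K
  i=21: Q-D = 13 → N
  i=22: A-W =  4 → E
  i=23: J-Y = 11 → L
  i=24: U-G = 14 → O
  i=25: B-R = 10 → K
  i=26: X-K = 13 → N
  i=27: N-J =  4 → E
  shifts repeat with period 5: KNELO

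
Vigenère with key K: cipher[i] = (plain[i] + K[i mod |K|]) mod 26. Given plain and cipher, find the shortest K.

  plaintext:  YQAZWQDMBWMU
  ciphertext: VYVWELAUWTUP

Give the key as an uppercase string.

XIV

  i= 0: V-Y = 23 → X
  i= 1: Y-Q =  8 → I
  i= 2: V-A = 21 → V
  i= 3: W-Z = 23 → X
  i= 4: E-W =  8 → I
  i= 5: L-Q = 21 → V
  i= 6: A-D = 23 → X
  i= 7: U-M =  8 → I
  i= 8: W-B = 21 → V
  i= 9: T-W = 23 → X
  i=10: U-M =  8 → I
  i=11: P-U = 21 → V
  shifts repeat with period 3: XIV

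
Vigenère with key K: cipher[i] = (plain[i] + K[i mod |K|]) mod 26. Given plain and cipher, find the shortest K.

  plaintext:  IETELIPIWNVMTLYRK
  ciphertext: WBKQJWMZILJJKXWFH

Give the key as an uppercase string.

OXRMY

  i= 0: W-I = 14 → O
  i= 1: B-E = 23 → X
  i= 2: K-T = 17 → R
  i= 3: Q-E = 12 → M
  i= 4: J-L = 24 → Y
  i= 5: W-I = 14 → O
  i= 6: M-P = 23 → X
  i= 7: Z-I = 17 → R
  i= 8: I-W = 12 → M
  i= 9: L-N = 24 → Y
  i=10: J-V = 14 → O
  i=11: J-M = 23 → X
  i=12: K-T = 17 → R
  i=13: X-L = 12 → M
  i=14: W-Y = 24 → Y
  i=15: F-R = 14 → O
  i=16: H-K = 23 → X
  shifts repeat with period 5: OXRMY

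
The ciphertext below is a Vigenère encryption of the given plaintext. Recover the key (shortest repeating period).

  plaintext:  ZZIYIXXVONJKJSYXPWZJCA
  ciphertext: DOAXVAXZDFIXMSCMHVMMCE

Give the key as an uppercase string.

  i= 0: D-Z =  4 → E
  i= 1: O-Z = 15 → P
  i= 2: A-I = 18 → S
  i= 3: X-Y = 25 → Z
  i= 4: V-I = 13 → N
  i= 5: A-X =  3 → D
  i= 6: X-X =  0 → A
  i= 7: Z-V =  4 → E
  i= 8: D-O = 15 → P
  i= 9: F-N = 18 → S
  i=10: I-J = 25 → Z
  i=11: X-K = 13 → N
  i=12: M-J =  3 → D
  i=13: S-S =  0 → A
  i=14: C-Y =  4 → E
  i=15: M-X = 15 → P
  i=16: H-P = 18 → S
  i=17: V-W = 25 → Z
  i=18: M-Z = 13 → N
  i=19: M-J =  3 → D
  i=20: C-C =  0 → A
  i=21: E-A =  4 → E
  shifts repeat with period 7: EPSZNDA

EPSZNDA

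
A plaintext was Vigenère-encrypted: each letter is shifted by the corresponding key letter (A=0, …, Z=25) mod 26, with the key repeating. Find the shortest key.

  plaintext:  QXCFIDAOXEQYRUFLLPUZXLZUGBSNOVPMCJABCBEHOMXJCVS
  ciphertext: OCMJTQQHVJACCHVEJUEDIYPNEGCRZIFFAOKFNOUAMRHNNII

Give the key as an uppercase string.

YFKELNQT

  i= 0: O-Q = 24 → Y
  i= 1: C-X =  5 → F
  i= 2: M-C = 10 → K
  i= 3: J-F =  4 → E
  i= 4: T-I = 11 → L
  i= 5: Q-D = 13 → N
  i= 6: Q-A = 16 → Q
  i= 7: H-O = 19 → T
  i= 8: V-X = 24 → Y
  i= 9: J-E =  5 → F
  i=10: A-Q = 10 → K
  i=11: C-Y =  4 → E
  i=12: C-R = 11 → L
  i=13: H-U = 13 → N
  i=14: V-F = 16 → Q
  i=15: E-L = 19 → T
  i=16: J-L = 24 → Y
  i=17: U-P =  5 → F
  i=18: E-U = 10 → K
  i=19: D-Z =  4 → E
  i=20: I-X = 11 → L
  i=21: Y-L = 13 → N
  i=22: P-Z = 16 → Q
  i=23: N-U = 19 → T
  i=24: E-G = 24 → Y
  i=25: G-B =  5 → F
  i=26: C-S = 10 → K
  i=27: R-N =  4 → E
  i=28: Z-O = 11 → L
  i=29: I-V = 13 → N
  i=30: F-P = 16 → Q
  i=31: F-M = 19 → T
  i=32: A-C = 24 → Y
  i=33: O-J =  5 → F
  i=34: K-A = 10 → K
  i=35: F-B =  4 → E
  i=36: N-C = 11 → L
  i=37: O-B = 13 → N
  i=38: U-E = 16 → Q
  i=39: A-H = 19 → T
  i=40: M-O = 24 → Y
  i=41: R-M =  5 → F
  i=42: H-X = 10 → K
  i=43: N-J =  4 → E
  i=44: N-C = 11 → L
  i=45: I-V = 13 → N
  i=46: I-S = 16 → Q
  shifts repeat with period 8: YFKELNQT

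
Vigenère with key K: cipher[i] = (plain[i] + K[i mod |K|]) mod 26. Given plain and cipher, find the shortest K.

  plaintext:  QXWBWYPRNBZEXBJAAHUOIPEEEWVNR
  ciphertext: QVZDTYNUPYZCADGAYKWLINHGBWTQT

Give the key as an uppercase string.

  i= 0: Q-Q =  0 → A
  i= 1: V-X = 24 → Y
  i= 2: Z-W =  3 → D
  i= 3: D-B =  2 → C
  i= 4: T-W = 23 → X
  i= 5: Y-Y =  0 → A
  i= 6: N-P = 24 → Y
  i= 7: U-R =  3 → D
  i= 8: P-N =  2 → C
  i= 9: Y-B = 23 → X
  i=10: Z-Z =  0 → A
  i=11: C-E = 24 → Y
  i=12: A-X =  3 → D
  i=13: D-B =  2 → C
  i=14: G-J = 23 → X
  i=15: A-A =  0 → A
  i=16: Y-A = 24 → Y
  i=17: K-H =  3 → D
  i=18: W-U =  2 → C
  i=19: L-O = 23 → X
  i=20: I-I =  0 → A
  i=21: N-P = 24 → Y
  i=22: H-E =  3 → D
  i=23: G-E =  2 → C
  i=24: B-E = 23 → X
  i=25: W-W =  0 → A
  i=26: T-V = 24 → Y
  i=27: Q-N =  3 → D
  i=28: T-R =  2 → C
  shifts repeat with period 5: AYDCX

AYDCX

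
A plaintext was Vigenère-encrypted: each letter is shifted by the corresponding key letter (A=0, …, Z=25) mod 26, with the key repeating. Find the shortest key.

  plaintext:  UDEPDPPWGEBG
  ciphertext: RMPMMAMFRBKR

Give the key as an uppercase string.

  i= 0: R-U = 23 → X
  i= 1: M-D =  9 → J
  i= 2: P-E = 11 → L
  i= 3: M-P = 23 → X
  i= 4: M-D =  9 → J
  i= 5: A-P = 11 → L
  i= 6: M-P = 23 → X
  i= 7: F-W =  9 → J
  i= 8: R-G = 11 → L
  i= 9: B-E = 23 → X
  i=10: K-B =  9 → J
  i=11: R-G = 11 → L
  shifts repeat with period 3: XJL

XJL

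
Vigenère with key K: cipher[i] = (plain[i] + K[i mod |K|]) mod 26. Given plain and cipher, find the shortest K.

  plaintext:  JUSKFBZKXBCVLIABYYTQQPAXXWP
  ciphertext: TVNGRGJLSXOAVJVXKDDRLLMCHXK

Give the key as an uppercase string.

  i= 0: T-J = 10 → K
  i= 1: V-U =  1 → B
  i= 2: N-S = 21 → V
  i= 3: G-K = 22 → W
  i= 4: R-F = 12 → M
  i= 5: G-B =  5 → F
  i= 6: J-Z = 10 → K
  i= 7: L-K =  1 → B
  i= 8: S-X = 21 → V
  i= 9: X-B = 22 → W
  i=10: O-C = 12 → M
  i=11: A-V =  5 → F
  i=12: V-L = 10 → K
  i=13: J-I =  1 → B
  i=14: V-A = 21 → V
  i=15: X-B = 22 → W
  i=16: K-Y = 12 → M
  i=17: D-Y =  5 → F
  i=18: D-T = 10 → K
  i=19: R-Q =  1 → B
  i=20: L-Q = 21 → V
  i=21: L-P = 22 → W
  i=22: M-A = 12 → M
  i=23: C-X =  5 → F
  i=24: H-X = 10 → K
  i=25: X-W =  1 → B
  i=26: K-P = 21 → V
  shifts repeat with period 6: KBVWMF

KBVWMF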